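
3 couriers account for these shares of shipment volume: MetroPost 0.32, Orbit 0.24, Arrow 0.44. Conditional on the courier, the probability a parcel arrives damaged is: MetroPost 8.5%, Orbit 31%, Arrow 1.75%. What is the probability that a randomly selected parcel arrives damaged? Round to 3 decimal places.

Unnormalized posteriors (prior × likelihood):
  MetroPost: 0.32 × 0.085 = 0.0272
  Orbit: 0.24 × 0.31 = 0.0744
  Arrow: 0.44 × 0.0175 = 0.0077
P(damaged) = 0.0272 + 0.0744 + 0.0077 = 0.1093 → 0.109.

0.109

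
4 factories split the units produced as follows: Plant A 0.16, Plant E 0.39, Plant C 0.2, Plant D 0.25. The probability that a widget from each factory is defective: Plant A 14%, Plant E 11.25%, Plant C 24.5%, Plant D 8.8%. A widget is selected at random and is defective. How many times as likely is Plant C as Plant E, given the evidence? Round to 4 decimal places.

1.1168

Compute prior × likelihood for every hypothesis:
  Plant A: 0.16 × 0.14 = 0.0224
  Plant E: 0.39 × 0.1125 = 0.043875
  Plant C: 0.2 × 0.245 = 0.049
  Plant D: 0.25 × 0.088 = 0.022
Normalizing constant = 0.137275.
The ratio is 0.049 / 0.043875 (the normalizer cancels) = 1.1168.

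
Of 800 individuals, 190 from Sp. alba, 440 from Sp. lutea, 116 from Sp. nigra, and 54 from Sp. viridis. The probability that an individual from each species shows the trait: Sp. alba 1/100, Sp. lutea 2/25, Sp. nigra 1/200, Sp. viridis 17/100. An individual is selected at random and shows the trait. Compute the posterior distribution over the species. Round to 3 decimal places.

Compute prior × likelihood for every hypothesis:
  Sp. alba: 0.2375 × 0.01 = 0.002375
  Sp. lutea: 0.55 × 0.08 = 0.044
  Sp. nigra: 0.145 × 0.005 = 0.000725
  Sp. viridis: 0.0675 × 0.17 = 0.011475
Sum = 0.058575.
P(Sp. alba | trait) = 0.002375/0.058575 ≈ 0.041
P(Sp. lutea | trait) = 0.044/0.058575 ≈ 0.751
P(Sp. nigra | trait) = 0.000725/0.058575 ≈ 0.012
P(Sp. viridis | trait) = 0.011475/0.058575 ≈ 0.196
(Check: 0.041+0.751+0.012+0.196 = 1.000.)

Sp. alba 0.041, Sp. lutea 0.751, Sp. nigra 0.012, Sp. viridis 0.196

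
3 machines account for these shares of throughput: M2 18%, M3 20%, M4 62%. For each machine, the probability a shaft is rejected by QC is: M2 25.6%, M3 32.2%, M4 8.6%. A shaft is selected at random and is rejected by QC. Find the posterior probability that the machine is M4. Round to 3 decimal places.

Compute prior × likelihood for every hypothesis:
  M2: 0.18 × 0.256 = 0.04608
  M3: 0.2 × 0.322 = 0.0644
  M4: 0.62 × 0.086 = 0.05332
Total = 0.1638.
P(M4 | evidence) = 0.05332 / 0.1638 ≈ 0.326.

0.326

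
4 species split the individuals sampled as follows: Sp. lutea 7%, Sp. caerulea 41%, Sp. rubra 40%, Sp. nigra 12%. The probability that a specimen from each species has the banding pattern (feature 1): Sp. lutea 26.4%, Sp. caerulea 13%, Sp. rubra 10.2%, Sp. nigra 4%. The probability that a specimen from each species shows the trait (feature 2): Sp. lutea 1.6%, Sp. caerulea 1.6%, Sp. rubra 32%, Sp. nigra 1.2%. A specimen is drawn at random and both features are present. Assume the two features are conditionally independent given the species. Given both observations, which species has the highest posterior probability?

Unnormalized posteriors (prior × likelihood):
  Sp. lutea: 0.07 × 0.264 × 0.016 = 0.00029568
  Sp. caerulea: 0.41 × 0.13 × 0.016 = 0.0008528
  Sp. rubra: 0.4 × 0.102 × 0.32 = 0.013056
  Sp. nigra: 0.12 × 0.04 × 0.012 = 0.0000576
Total = 0.01426208.
Largest term belongs to Sp. rubra, so Sp. rubra is most probable.

Sp. rubra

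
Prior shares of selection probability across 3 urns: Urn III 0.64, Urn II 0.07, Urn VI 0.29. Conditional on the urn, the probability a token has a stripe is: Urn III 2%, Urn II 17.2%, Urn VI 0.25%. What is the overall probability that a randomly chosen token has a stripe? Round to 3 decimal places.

0.026

Prior × likelihood for each hypothesis:
  Urn III: 0.64 × 0.02 = 0.0128
  Urn II: 0.07 × 0.172 = 0.01204
  Urn VI: 0.29 × 0.0025 = 0.000725
P(striped) = 0.0128 + 0.01204 + 0.000725 = 0.025565 → 0.026.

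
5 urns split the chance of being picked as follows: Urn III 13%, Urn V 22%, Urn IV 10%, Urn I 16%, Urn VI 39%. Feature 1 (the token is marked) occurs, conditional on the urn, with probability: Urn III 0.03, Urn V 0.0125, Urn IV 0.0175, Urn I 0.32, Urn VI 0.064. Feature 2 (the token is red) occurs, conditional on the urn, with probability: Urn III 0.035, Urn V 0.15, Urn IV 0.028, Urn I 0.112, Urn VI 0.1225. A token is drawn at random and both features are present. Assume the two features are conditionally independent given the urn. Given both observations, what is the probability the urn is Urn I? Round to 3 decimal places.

Unnormalized posteriors (prior × likelihood):
  Urn III: 0.13 × 0.03 × 0.035 = 0.0001365
  Urn V: 0.22 × 0.0125 × 0.15 = 0.0004125
  Urn IV: 0.1 × 0.0175 × 0.028 = 0.000049
  Urn I: 0.16 × 0.32 × 0.112 = 0.0057344
  Urn VI: 0.39 × 0.064 × 0.1225 = 0.0030576
Sum = 0.00939.
P(Urn I | evidence) = 0.0057344 / 0.00939 ≈ 0.611.

0.611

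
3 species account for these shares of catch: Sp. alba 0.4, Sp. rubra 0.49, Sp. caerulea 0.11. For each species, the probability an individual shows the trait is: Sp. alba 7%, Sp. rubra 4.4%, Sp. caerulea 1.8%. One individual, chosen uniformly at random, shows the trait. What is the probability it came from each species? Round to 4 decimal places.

Prior × likelihood for each hypothesis:
  Sp. alba: 0.4 × 0.07 = 0.028
  Sp. rubra: 0.49 × 0.044 = 0.02156
  Sp. caerulea: 0.11 × 0.018 = 0.00198
Sum = 0.05154.
P(Sp. alba | trait) = 0.028/0.05154 ≈ 0.5433
P(Sp. rubra | trait) = 0.02156/0.05154 ≈ 0.4183
P(Sp. caerulea | trait) = 0.00198/0.05154 ≈ 0.0384

Sp. alba 0.5433, Sp. rubra 0.4183, Sp. caerulea 0.0384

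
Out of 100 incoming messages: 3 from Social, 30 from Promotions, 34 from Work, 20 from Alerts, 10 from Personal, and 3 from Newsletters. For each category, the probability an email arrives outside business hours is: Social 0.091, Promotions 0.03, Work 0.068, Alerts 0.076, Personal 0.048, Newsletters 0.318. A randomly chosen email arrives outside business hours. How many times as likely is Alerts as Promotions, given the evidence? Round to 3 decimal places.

1.689

Unnormalized posteriors (prior × likelihood):
  Social: 0.03 × 0.091 = 0.00273
  Promotions: 0.3 × 0.03 = 0.009
  Work: 0.34 × 0.068 = 0.02312
  Alerts: 0.2 × 0.076 = 0.0152
  Personal: 0.1 × 0.048 = 0.0048
  Newsletters: 0.03 × 0.318 = 0.00954
Sum = 0.06439.
The ratio is 0.0152 / 0.009 (the normalizer cancels) = 1.689.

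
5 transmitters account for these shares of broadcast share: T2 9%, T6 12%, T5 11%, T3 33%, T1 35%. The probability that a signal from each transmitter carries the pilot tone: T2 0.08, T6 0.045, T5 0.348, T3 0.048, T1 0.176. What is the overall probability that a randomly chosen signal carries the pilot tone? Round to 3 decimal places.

0.128

Compute prior × likelihood for every hypothesis:
  T2: 0.09 × 0.08 = 0.0072
  T6: 0.12 × 0.045 = 0.0054
  T5: 0.11 × 0.348 = 0.03828
  T3: 0.33 × 0.048 = 0.01584
  T1: 0.35 × 0.176 = 0.0616
P(pilot) = 0.0072 + 0.0054 + 0.03828 + 0.01584 + 0.0616 = 0.12832 → 0.128.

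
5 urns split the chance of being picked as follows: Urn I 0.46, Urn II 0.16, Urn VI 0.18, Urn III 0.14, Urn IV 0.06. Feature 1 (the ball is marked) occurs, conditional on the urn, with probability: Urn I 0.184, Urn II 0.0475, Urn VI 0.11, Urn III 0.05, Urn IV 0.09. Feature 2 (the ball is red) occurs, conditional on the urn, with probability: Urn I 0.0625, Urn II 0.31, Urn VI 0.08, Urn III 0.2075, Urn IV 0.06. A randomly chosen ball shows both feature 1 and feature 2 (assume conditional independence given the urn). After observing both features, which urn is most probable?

Urn I

Compute prior × likelihood for every hypothesis:
  Urn I: 0.46 × 0.184 × 0.0625 = 0.00529
  Urn II: 0.16 × 0.0475 × 0.31 = 0.002356
  Urn VI: 0.18 × 0.11 × 0.08 = 0.001584
  Urn III: 0.14 × 0.05 × 0.2075 = 0.0014525
  Urn IV: 0.06 × 0.09 × 0.06 = 0.000324
Total = 0.0110065.
Largest term belongs to Urn I, so Urn I is most probable.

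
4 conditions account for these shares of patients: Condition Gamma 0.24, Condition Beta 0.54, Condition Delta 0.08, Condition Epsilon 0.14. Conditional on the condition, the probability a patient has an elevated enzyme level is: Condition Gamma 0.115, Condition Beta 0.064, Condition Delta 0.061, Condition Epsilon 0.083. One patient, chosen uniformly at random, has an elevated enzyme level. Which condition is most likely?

Condition Beta

Compute prior × likelihood for every hypothesis:
  Condition Gamma: 0.24 × 0.115 = 0.0276
  Condition Beta: 0.54 × 0.064 = 0.03456
  Condition Delta: 0.08 × 0.061 = 0.00488
  Condition Epsilon: 0.14 × 0.083 = 0.01162
Total = 0.07866.
Largest term belongs to Condition Beta, so Condition Beta is most probable.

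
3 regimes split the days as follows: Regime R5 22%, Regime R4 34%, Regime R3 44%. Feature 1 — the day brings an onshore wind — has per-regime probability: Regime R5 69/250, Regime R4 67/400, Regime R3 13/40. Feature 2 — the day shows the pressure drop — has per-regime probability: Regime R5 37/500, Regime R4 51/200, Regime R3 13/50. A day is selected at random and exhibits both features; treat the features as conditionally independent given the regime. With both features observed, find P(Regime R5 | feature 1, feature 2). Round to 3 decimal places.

Unnormalized posteriors (prior × likelihood):
  Regime R5: 0.22 × 0.276 × 0.074 = 0.00449328
  Regime R4: 0.34 × 0.1675 × 0.255 = 0.01452225
  Regime R3: 0.44 × 0.325 × 0.26 = 0.03718
Total = 0.05619553.
P(Regime R5 | evidence) = 0.00449328 / 0.05619553 ≈ 0.080.

0.080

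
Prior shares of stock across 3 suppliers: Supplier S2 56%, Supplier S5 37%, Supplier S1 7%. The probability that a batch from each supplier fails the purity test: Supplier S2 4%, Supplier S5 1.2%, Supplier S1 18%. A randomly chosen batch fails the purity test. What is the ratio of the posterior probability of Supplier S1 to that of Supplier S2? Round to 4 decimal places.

0.5625

Unnormalized posteriors (prior × likelihood):
  Supplier S2: 0.56 × 0.04 = 0.0224
  Supplier S5: 0.37 × 0.012 = 0.00444
  Supplier S1: 0.07 × 0.18 = 0.0126
Sum = 0.03944.
The ratio is 0.0126 / 0.0224 (the normalizer cancels) = 0.5625.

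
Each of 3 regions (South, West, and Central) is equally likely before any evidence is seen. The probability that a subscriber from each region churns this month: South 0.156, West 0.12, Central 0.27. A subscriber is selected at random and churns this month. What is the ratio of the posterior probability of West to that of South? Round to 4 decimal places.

Since the prior is uniform, the posterior is proportional to the likelihood:
  South: 0.156
  West: 0.12
  Central: 0.27
Normalizing constant = 0.546.
The ratio is 0.12 / 0.156 (the normalizer cancels) = 0.7692.

0.7692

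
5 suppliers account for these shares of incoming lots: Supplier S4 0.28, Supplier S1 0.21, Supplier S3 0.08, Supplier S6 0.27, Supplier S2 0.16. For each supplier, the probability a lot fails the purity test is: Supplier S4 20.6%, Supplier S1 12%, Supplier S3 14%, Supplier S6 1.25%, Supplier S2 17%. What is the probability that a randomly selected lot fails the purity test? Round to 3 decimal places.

Prior × likelihood for each hypothesis:
  Supplier S4: 0.28 × 0.206 = 0.05768
  Supplier S1: 0.21 × 0.12 = 0.0252
  Supplier S3: 0.08 × 0.14 = 0.0112
  Supplier S6: 0.27 × 0.0125 = 0.003375
  Supplier S2: 0.16 × 0.17 = 0.0272
P(off-spec) = 0.05768 + 0.0252 + 0.0112 + 0.003375 + 0.0272 = 0.124655 → 0.125.

0.125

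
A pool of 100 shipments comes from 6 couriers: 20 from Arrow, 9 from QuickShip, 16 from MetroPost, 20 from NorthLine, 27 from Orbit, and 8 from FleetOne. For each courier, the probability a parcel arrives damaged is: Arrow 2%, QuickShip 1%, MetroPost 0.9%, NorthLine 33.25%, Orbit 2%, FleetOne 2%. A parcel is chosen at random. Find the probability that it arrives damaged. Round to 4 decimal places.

0.0798

By Bayes' rule, posterior ∝ prior × likelihood:
  Arrow: 0.2 × 0.02 = 0.004
  QuickShip: 0.09 × 0.01 = 0.0009
  MetroPost: 0.16 × 0.009 = 0.00144
  NorthLine: 0.2 × 0.3325 = 0.0665
  Orbit: 0.27 × 0.02 = 0.0054
  FleetOne: 0.08 × 0.02 = 0.0016
P(damaged) = 0.004 + 0.0009 + 0.00144 + 0.0665 + 0.0054 + 0.0016 = 0.07984 → 0.0798.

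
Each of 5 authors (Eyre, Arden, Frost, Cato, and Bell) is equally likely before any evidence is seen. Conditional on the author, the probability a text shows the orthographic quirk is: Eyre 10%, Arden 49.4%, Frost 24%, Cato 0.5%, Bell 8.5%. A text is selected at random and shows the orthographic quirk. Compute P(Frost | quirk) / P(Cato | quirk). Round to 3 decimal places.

48.000

Since the prior is uniform, the posterior is proportional to the likelihood:
  Eyre: 0.1
  Arden: 0.494
  Frost: 0.24
  Cato: 0.005
  Bell: 0.085
Total = 0.924.
The ratio is 0.24 / 0.005 (the normalizer cancels) = 48.000.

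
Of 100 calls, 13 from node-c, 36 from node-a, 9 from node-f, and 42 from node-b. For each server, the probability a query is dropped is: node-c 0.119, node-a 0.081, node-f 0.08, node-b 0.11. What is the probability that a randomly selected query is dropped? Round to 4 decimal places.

0.0980

Prior × likelihood for each hypothesis:
  node-c: 0.13 × 0.119 = 0.01547
  node-a: 0.36 × 0.081 = 0.02916
  node-f: 0.09 × 0.08 = 0.0072
  node-b: 0.42 × 0.11 = 0.0462
P(dropped) = 0.01547 + 0.02916 + 0.0072 + 0.0462 = 0.09803 → 0.0980.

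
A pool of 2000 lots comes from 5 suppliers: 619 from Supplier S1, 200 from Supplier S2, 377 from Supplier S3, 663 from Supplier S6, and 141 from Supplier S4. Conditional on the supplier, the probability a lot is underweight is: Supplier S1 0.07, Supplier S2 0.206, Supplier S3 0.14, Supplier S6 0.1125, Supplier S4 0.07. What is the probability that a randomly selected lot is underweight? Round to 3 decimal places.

Unnormalized posteriors (prior × likelihood):
  Supplier S1: 0.3095 × 0.07 = 0.021665
  Supplier S2: 0.1 × 0.206 = 0.0206
  Supplier S3: 0.1885 × 0.14 = 0.02639
  Supplier S6: 0.3315 × 0.1125 = 0.03729375
  Supplier S4: 0.0705 × 0.07 = 0.004935
P(underweight) = 0.021665 + 0.0206 + 0.02639 + 0.03729375 + 0.004935 = 0.11088375 → 0.111.

0.111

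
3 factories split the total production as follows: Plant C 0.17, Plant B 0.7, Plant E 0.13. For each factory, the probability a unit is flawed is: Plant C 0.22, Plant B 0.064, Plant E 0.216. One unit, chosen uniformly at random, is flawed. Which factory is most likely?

Unnormalized posteriors (prior × likelihood):
  Plant C: 0.17 × 0.22 = 0.0374
  Plant B: 0.7 × 0.064 = 0.0448
  Plant E: 0.13 × 0.216 = 0.02808
Sum = 0.11028.
Largest term belongs to Plant B, so Plant B is most probable.

Plant B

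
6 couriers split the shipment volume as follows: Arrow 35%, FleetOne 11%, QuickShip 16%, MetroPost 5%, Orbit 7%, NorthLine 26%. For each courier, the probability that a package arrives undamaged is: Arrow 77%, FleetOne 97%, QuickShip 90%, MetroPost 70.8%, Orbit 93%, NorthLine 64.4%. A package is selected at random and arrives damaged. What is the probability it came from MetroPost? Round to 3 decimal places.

Taking complements, P(damaged | each) = Arrow 0.23, FleetOne 0.03, QuickShip 0.1, MetroPost 0.292, Orbit 0.07, NorthLine 0.356.
Prior × likelihood for each hypothesis:
  Arrow: 0.35 × 0.23 = 0.0805
  FleetOne: 0.11 × 0.03 = 0.0033
  QuickShip: 0.16 × 0.1 = 0.016
  MetroPost: 0.05 × 0.292 = 0.0146
  Orbit: 0.07 × 0.07 = 0.0049
  NorthLine: 0.26 × 0.356 = 0.09256
Total = 0.21186.
P(MetroPost | evidence) = 0.0146 / 0.21186 ≈ 0.069.

0.069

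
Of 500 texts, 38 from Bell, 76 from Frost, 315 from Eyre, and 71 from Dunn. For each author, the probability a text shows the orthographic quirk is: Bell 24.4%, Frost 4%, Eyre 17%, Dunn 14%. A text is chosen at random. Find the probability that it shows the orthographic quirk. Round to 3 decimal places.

Unnormalized posteriors (prior × likelihood):
  Bell: 0.076 × 0.244 = 0.018544
  Frost: 0.152 × 0.04 = 0.00608
  Eyre: 0.63 × 0.17 = 0.1071
  Dunn: 0.142 × 0.14 = 0.01988
P(quirk) = 0.018544 + 0.00608 + 0.1071 + 0.01988 = 0.151604 → 0.152.

0.152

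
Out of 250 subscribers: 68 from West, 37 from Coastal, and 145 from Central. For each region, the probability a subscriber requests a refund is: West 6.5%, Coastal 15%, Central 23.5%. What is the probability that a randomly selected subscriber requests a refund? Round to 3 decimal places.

0.176

Prior × likelihood for each hypothesis:
  West: 0.272 × 0.065 = 0.01768
  Coastal: 0.148 × 0.15 = 0.0222
  Central: 0.58 × 0.235 = 0.1363
P(refund) = 0.01768 + 0.0222 + 0.1363 = 0.17618 → 0.176.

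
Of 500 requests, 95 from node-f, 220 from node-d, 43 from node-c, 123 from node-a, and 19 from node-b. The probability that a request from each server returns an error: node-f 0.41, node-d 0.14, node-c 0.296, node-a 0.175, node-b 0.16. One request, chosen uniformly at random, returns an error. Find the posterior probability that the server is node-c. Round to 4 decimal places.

0.1189

By Bayes' rule, posterior ∝ prior × likelihood:
  node-f: 0.19 × 0.41 = 0.0779
  node-d: 0.44 × 0.14 = 0.0616
  node-c: 0.086 × 0.296 = 0.025456
  node-a: 0.246 × 0.175 = 0.04305
  node-b: 0.038 × 0.16 = 0.00608
Sum = 0.214086.
P(node-c | evidence) = 0.025456 / 0.214086 ≈ 0.1189.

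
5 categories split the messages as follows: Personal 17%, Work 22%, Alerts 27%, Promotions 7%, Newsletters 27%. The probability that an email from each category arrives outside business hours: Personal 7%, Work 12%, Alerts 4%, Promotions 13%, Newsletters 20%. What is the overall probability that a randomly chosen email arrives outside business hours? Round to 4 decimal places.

Compute prior × likelihood for every hypothesis:
  Personal: 0.17 × 0.07 = 0.0119
  Work: 0.22 × 0.12 = 0.0264
  Alerts: 0.27 × 0.04 = 0.0108
  Promotions: 0.07 × 0.13 = 0.0091
  Newsletters: 0.27 × 0.2 = 0.054
P(off-hours) = 0.0119 + 0.0264 + 0.0108 + 0.0091 + 0.054 = 0.1122 → 0.1122.

0.1122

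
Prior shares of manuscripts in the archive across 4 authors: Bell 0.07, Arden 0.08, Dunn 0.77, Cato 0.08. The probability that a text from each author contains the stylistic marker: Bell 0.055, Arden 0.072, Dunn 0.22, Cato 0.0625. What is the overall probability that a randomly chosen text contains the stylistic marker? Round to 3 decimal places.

Compute prior × likelihood for every hypothesis:
  Bell: 0.07 × 0.055 = 0.00385
  Arden: 0.08 × 0.072 = 0.00576
  Dunn: 0.77 × 0.22 = 0.1694
  Cato: 0.08 × 0.0625 = 0.005
P(marker) = 0.00385 + 0.00576 + 0.1694 + 0.005 = 0.18401 → 0.184.

0.184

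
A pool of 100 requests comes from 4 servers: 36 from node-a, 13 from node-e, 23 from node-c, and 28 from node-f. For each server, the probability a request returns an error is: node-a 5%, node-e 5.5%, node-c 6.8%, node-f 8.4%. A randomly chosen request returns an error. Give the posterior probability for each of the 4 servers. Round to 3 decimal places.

Compute prior × likelihood for every hypothesis:
  node-a: 0.36 × 0.05 = 0.018
  node-e: 0.13 × 0.055 = 0.00715
  node-c: 0.23 × 0.068 = 0.01564
  node-f: 0.28 × 0.084 = 0.02352
Normalizing constant = 0.06431.
P(node-a | error) = 0.018/0.06431 ≈ 0.280
P(node-e | error) = 0.00715/0.06431 ≈ 0.111
P(node-c | error) = 0.01564/0.06431 ≈ 0.243
P(node-f | error) = 0.02352/0.06431 ≈ 0.366
(Check: 0.280+0.111+0.243+0.366 = 1.000.)

node-a 0.280, node-e 0.111, node-c 0.243, node-f 0.366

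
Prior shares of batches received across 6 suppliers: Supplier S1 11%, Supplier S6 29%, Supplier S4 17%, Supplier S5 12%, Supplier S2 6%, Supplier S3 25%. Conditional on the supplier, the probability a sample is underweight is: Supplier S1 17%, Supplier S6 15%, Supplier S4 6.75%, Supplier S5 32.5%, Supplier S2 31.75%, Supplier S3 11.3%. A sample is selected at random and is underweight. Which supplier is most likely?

By Bayes' rule, posterior ∝ prior × likelihood:
  Supplier S1: 0.11 × 0.17 = 0.0187
  Supplier S6: 0.29 × 0.15 = 0.0435
  Supplier S4: 0.17 × 0.0675 = 0.011475
  Supplier S5: 0.12 × 0.325 = 0.039
  Supplier S2: 0.06 × 0.3175 = 0.01905
  Supplier S3: 0.25 × 0.113 = 0.02825
Total = 0.159975.
Largest term belongs to Supplier S6, so Supplier S6 is most probable.

Supplier S6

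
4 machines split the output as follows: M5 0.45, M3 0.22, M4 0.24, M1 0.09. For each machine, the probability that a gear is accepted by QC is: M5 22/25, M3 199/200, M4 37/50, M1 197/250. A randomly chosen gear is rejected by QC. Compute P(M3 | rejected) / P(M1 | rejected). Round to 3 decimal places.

0.058

Taking complements, P(rejected | each) = M5 0.12, M3 0.005, M4 0.26, M1 0.212.
Unnormalized posteriors (prior × likelihood):
  M5: 0.45 × 0.12 = 0.054
  M3: 0.22 × 0.005 = 0.0011
  M4: 0.24 × 0.26 = 0.0624
  M1: 0.09 × 0.212 = 0.01908
Total = 0.13658.
The ratio is 0.0011 / 0.01908 (the normalizer cancels) = 0.058.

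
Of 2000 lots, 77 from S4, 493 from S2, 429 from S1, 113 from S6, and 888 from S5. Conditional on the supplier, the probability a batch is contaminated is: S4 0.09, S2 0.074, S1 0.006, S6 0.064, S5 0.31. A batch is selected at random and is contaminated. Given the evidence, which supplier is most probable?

S5

Prior × likelihood for each hypothesis:
  S4: 0.0385 × 0.09 = 0.003465
  S2: 0.2465 × 0.074 = 0.018241
  S1: 0.2145 × 0.006 = 0.001287
  S6: 0.0565 × 0.064 = 0.003616
  S5: 0.444 × 0.31 = 0.13764
Sum = 0.164249.
Largest term belongs to S5, so S5 is most probable.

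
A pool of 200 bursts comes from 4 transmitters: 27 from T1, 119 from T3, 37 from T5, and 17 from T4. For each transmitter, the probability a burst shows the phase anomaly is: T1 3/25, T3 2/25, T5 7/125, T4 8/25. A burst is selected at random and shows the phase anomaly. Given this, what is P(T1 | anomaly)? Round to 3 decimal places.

By Bayes' rule, posterior ∝ prior × likelihood:
  T1: 0.135 × 0.12 = 0.0162
  T3: 0.595 × 0.08 = 0.0476
  T5: 0.185 × 0.056 = 0.01036
  T4: 0.085 × 0.32 = 0.0272
Sum = 0.10136.
P(T1 | evidence) = 0.0162 / 0.10136 ≈ 0.160.

0.160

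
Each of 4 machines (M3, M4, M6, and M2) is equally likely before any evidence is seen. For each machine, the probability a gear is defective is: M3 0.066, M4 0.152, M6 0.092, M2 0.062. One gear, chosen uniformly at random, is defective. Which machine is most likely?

M4

With a uniform prior (1/4 each), posterior ∝ likelihood:
  M3: 0.066
  M4: 0.152
  M6: 0.092
  M2: 0.062
Normalizing constant = 0.372.
Largest term belongs to M4, so M4 is most probable.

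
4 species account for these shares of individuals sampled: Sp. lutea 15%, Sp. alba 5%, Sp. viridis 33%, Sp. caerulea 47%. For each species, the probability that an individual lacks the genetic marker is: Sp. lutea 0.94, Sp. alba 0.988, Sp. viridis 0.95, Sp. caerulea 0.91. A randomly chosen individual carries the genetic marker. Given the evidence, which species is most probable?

Sp. caerulea

Taking complements, P(marker | each) = Sp. lutea 0.06, Sp. alba 0.012, Sp. viridis 0.05, Sp. caerulea 0.09.
Compute prior × likelihood for every hypothesis:
  Sp. lutea: 0.15 × 0.06 = 0.009
  Sp. alba: 0.05 × 0.012 = 0.0006
  Sp. viridis: 0.33 × 0.05 = 0.0165
  Sp. caerulea: 0.47 × 0.09 = 0.0423
Normalizing constant = 0.0684.
Largest term belongs to Sp. caerulea, so Sp. caerulea is most probable.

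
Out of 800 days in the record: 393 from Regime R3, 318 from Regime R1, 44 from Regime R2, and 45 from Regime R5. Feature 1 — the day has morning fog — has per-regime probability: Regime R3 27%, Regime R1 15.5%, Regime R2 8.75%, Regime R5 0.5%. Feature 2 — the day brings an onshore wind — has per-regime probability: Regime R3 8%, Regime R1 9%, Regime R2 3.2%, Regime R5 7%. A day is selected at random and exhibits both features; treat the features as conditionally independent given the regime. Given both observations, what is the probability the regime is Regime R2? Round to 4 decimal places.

Unnormalized posteriors (prior × likelihood):
  Regime R3: 0.49125 × 0.27 × 0.08 = 0.010611
  Regime R1: 0.3975 × 0.155 × 0.09 = 0.005545125
  Regime R2: 0.055 × 0.0875 × 0.032 = 0.000154
  Regime R5: 0.05625 × 0.005 × 0.07 = 0.0000196875
Sum = 0.0163298125.
P(Regime R2 | evidence) = 0.000154 / 0.0163298125 ≈ 0.0094.

0.0094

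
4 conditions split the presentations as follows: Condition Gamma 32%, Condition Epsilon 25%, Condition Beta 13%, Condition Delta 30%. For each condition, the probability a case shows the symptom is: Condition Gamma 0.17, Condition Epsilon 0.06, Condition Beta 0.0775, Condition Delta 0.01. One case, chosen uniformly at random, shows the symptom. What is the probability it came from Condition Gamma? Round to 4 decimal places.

Prior × likelihood for each hypothesis:
  Condition Gamma: 0.32 × 0.17 = 0.0544
  Condition Epsilon: 0.25 × 0.06 = 0.015
  Condition Beta: 0.13 × 0.0775 = 0.010075
  Condition Delta: 0.3 × 0.01 = 0.003
Total = 0.082475.
P(Condition Gamma | evidence) = 0.0544 / 0.082475 ≈ 0.6596.

0.6596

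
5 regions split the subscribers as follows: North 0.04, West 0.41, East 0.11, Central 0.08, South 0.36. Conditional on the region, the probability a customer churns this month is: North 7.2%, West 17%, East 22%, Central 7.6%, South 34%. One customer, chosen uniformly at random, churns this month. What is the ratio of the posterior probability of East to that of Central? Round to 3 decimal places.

Compute prior × likelihood for every hypothesis:
  North: 0.04 × 0.072 = 0.00288
  West: 0.41 × 0.17 = 0.0697
  East: 0.11 × 0.22 = 0.0242
  Central: 0.08 × 0.076 = 0.00608
  South: 0.36 × 0.34 = 0.1224
Total = 0.22526.
The ratio is 0.0242 / 0.00608 (the normalizer cancels) = 3.980.

3.980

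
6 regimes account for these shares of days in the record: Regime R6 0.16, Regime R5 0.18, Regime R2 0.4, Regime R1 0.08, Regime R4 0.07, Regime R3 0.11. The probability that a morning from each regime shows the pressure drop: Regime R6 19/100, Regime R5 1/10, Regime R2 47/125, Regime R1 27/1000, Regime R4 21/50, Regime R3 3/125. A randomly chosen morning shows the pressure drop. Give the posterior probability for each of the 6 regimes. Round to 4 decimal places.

Regime R6 0.1305, Regime R5 0.0773, Regime R2 0.6455, Regime R1 0.0093, Regime R4 0.1262, Regime R3 0.0113

Compute prior × likelihood for every hypothesis:
  Regime R6: 0.16 × 0.19 = 0.0304
  Regime R5: 0.18 × 0.1 = 0.018
  Regime R2: 0.4 × 0.376 = 0.1504
  Regime R1: 0.08 × 0.027 = 0.00216
  Regime R4: 0.07 × 0.42 = 0.0294
  Regime R3: 0.11 × 0.024 = 0.00264
Total = 0.233.
P(Regime R6 | drop) = 0.0304/0.233 ≈ 0.1305
P(Regime R5 | drop) = 0.018/0.233 ≈ 0.0773
P(Regime R2 | drop) = 0.1504/0.233 ≈ 0.6455
P(Regime R1 | drop) = 0.00216/0.233 ≈ 0.0093
P(Regime R4 | drop) = 0.0294/0.233 ≈ 0.1262
P(Regime R3 | drop) = 0.00264/0.233 ≈ 0.0113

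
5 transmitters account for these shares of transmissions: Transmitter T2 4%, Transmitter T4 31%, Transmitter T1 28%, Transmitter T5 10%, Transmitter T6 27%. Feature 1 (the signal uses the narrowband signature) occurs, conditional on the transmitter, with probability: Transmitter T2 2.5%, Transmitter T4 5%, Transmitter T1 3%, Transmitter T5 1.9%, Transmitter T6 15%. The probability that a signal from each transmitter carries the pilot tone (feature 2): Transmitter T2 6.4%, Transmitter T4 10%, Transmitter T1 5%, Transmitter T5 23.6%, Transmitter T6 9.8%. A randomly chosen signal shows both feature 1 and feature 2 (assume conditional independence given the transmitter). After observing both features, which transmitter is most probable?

Prior × likelihood for each hypothesis:
  Transmitter T2: 0.04 × 0.025 × 0.064 = 0.000064
  Transmitter T4: 0.31 × 0.05 × 0.1 = 0.00155
  Transmitter T1: 0.28 × 0.03 × 0.05 = 0.00042
  Transmitter T5: 0.1 × 0.019 × 0.236 = 0.0004484
  Transmitter T6: 0.27 × 0.15 × 0.098 = 0.003969
Sum = 0.0064514.
Largest term belongs to Transmitter T6, so Transmitter T6 is most probable.

Transmitter T6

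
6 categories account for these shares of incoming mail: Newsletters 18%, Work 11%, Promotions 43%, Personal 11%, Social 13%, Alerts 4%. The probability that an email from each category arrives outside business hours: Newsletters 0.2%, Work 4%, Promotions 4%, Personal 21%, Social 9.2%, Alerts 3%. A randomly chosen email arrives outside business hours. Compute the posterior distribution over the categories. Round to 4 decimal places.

Newsletters 0.0062, Work 0.0756, Promotions 0.2954, Personal 0.3968, Social 0.2054, Alerts 0.0206

By Bayes' rule, posterior ∝ prior × likelihood:
  Newsletters: 0.18 × 0.002 = 0.00036
  Work: 0.11 × 0.04 = 0.0044
  Promotions: 0.43 × 0.04 = 0.0172
  Personal: 0.11 × 0.21 = 0.0231
  Social: 0.13 × 0.092 = 0.01196
  Alerts: 0.04 × 0.03 = 0.0012
Normalizing constant = 0.05822.
P(Newsletters | off-hours) = 0.00036/0.05822 ≈ 0.0062
P(Work | off-hours) = 0.0044/0.05822 ≈ 0.0756
P(Promotions | off-hours) = 0.0172/0.05822 ≈ 0.2954
P(Personal | off-hours) = 0.0231/0.05822 ≈ 0.3968
P(Social | off-hours) = 0.01196/0.05822 ≈ 0.2054
P(Alerts | off-hours) = 0.0012/0.05822 ≈ 0.0206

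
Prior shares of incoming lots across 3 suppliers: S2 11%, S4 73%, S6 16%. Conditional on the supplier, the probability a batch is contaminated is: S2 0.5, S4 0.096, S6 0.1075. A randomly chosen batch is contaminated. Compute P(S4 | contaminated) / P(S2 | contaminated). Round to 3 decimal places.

By Bayes' rule, posterior ∝ prior × likelihood:
  S2: 0.11 × 0.5 = 0.055
  S4: 0.73 × 0.096 = 0.07008
  S6: 0.16 × 0.1075 = 0.0172
Sum = 0.14228.
The ratio is 0.07008 / 0.055 (the normalizer cancels) = 1.274.

1.274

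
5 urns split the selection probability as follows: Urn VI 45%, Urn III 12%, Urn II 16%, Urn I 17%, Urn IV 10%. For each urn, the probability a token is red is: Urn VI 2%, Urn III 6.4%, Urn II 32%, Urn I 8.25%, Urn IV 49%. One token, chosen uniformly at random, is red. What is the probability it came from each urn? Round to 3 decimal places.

Urn VI 0.069, Urn III 0.059, Urn II 0.391, Urn I 0.107, Urn IV 0.374

Prior × likelihood for each hypothesis:
  Urn VI: 0.45 × 0.02 = 0.009
  Urn III: 0.12 × 0.064 = 0.00768
  Urn II: 0.16 × 0.32 = 0.0512
  Urn I: 0.17 × 0.0825 = 0.014025
  Urn IV: 0.1 × 0.49 = 0.049
Normalizing constant = 0.130905.
P(Urn VI | red) = 0.009/0.130905 ≈ 0.069
P(Urn III | red) = 0.00768/0.130905 ≈ 0.059
P(Urn II | red) = 0.0512/0.130905 ≈ 0.391
P(Urn I | red) = 0.014025/0.130905 ≈ 0.107
P(Urn IV | red) = 0.049/0.130905 ≈ 0.374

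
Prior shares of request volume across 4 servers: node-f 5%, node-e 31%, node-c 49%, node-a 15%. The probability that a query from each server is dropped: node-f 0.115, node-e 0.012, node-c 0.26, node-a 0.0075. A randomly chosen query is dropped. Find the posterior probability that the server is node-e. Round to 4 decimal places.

Prior × likelihood for each hypothesis:
  node-f: 0.05 × 0.115 = 0.00575
  node-e: 0.31 × 0.012 = 0.00372
  node-c: 0.49 × 0.26 = 0.1274
  node-a: 0.15 × 0.0075 = 0.001125
Sum = 0.137995.
P(node-e | evidence) = 0.00372 / 0.137995 ≈ 0.0270.

0.0270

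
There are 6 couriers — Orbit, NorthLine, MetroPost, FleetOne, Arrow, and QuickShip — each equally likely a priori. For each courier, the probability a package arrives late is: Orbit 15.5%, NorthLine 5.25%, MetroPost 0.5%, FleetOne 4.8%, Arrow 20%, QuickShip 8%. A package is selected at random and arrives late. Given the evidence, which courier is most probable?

With a uniform prior (1/6 each), posterior ∝ likelihood:
  Orbit: 0.155
  NorthLine: 0.0525
  MetroPost: 0.005
  FleetOne: 0.048
  Arrow: 0.2
  QuickShip: 0.08
Normalizing constant = 0.5405.
Largest term belongs to Arrow, so Arrow is most probable.

Arrow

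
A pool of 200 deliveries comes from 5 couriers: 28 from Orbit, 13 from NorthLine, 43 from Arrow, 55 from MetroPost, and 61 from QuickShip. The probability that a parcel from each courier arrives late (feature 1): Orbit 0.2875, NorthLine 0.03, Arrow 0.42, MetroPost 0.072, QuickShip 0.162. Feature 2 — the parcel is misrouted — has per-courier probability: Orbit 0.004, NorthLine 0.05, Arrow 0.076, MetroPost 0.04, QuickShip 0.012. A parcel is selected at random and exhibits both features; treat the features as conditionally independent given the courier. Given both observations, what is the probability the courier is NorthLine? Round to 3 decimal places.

Compute prior × likelihood for every hypothesis:
  Orbit: 0.14 × 0.2875 × 0.004 = 0.000161
  NorthLine: 0.065 × 0.03 × 0.05 = 0.0000975
  Arrow: 0.215 × 0.42 × 0.076 = 0.0068628
  MetroPost: 0.275 × 0.072 × 0.04 = 0.000792
  QuickShip: 0.305 × 0.162 × 0.012 = 0.00059292
Total = 0.00850622.
P(NorthLine | evidence) = 0.0000975 / 0.00850622 ≈ 0.011.

0.011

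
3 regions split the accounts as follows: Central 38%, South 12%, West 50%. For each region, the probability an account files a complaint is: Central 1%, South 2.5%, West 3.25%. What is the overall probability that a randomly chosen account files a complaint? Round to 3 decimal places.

By Bayes' rule, posterior ∝ prior × likelihood:
  Central: 0.38 × 0.01 = 0.0038
  South: 0.12 × 0.025 = 0.003
  West: 0.5 × 0.0325 = 0.01625
P(complaint) = 0.0038 + 0.003 + 0.01625 = 0.02305 → 0.023.

0.023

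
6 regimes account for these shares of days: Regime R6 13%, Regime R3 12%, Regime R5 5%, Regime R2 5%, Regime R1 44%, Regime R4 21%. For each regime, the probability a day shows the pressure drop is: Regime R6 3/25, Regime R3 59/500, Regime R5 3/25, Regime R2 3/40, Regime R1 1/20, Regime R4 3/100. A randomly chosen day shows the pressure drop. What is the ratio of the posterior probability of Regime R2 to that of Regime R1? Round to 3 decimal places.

0.170

Prior × likelihood for each hypothesis:
  Regime R6: 0.13 × 0.12 = 0.0156
  Regime R3: 0.12 × 0.118 = 0.01416
  Regime R5: 0.05 × 0.12 = 0.006
  Regime R2: 0.05 × 0.075 = 0.00375
  Regime R1: 0.44 × 0.05 = 0.022
  Regime R4: 0.21 × 0.03 = 0.0063
Total = 0.06781.
The ratio is 0.00375 / 0.022 (the normalizer cancels) = 0.170.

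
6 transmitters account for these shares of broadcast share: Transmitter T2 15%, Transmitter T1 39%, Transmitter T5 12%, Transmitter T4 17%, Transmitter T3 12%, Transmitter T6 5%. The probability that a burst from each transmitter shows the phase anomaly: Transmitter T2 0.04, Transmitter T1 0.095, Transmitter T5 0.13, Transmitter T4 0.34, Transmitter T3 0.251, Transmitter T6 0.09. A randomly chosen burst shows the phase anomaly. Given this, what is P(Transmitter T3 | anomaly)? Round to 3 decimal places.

0.199

By Bayes' rule, posterior ∝ prior × likelihood:
  Transmitter T2: 0.15 × 0.04 = 0.006
  Transmitter T1: 0.39 × 0.095 = 0.03705
  Transmitter T5: 0.12 × 0.13 = 0.0156
  Transmitter T4: 0.17 × 0.34 = 0.0578
  Transmitter T3: 0.12 × 0.251 = 0.03012
  Transmitter T6: 0.05 × 0.09 = 0.0045
Total = 0.15107.
P(Transmitter T3 | evidence) = 0.03012 / 0.15107 ≈ 0.199.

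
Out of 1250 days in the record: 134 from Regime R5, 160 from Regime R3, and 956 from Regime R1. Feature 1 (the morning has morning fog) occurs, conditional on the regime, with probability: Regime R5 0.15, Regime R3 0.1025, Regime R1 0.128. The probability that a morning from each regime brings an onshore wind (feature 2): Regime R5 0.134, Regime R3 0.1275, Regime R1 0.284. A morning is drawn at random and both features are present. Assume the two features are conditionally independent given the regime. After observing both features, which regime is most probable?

Compute prior × likelihood for every hypothesis:
  Regime R5: 0.1072 × 0.15 × 0.134 = 0.00215472
  Regime R3: 0.128 × 0.1025 × 0.1275 = 0.0016728
  Regime R1: 0.7648 × 0.128 × 0.284 = 0.0278020096
Normalizing constant = 0.0316295296.
Largest term belongs to Regime R1, so Regime R1 is most probable.

Regime R1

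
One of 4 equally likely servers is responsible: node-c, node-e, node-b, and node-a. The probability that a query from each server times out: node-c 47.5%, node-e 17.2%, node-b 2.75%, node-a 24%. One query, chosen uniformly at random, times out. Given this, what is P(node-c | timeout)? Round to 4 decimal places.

With a uniform prior (1/4 each), posterior ∝ likelihood:
  node-c: 0.475
  node-e: 0.172
  node-b: 0.0275
  node-a: 0.24
Total = 0.9145.
P(node-c | evidence) = 0.475 / 0.9145 ≈ 0.5194.

0.5194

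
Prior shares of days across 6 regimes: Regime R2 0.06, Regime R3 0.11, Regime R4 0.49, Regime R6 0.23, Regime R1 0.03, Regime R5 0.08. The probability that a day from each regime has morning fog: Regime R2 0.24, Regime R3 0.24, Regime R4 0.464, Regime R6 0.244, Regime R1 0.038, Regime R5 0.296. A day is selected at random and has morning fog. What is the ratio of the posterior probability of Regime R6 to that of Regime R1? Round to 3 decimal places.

49.228

Compute prior × likelihood for every hypothesis:
  Regime R2: 0.06 × 0.24 = 0.0144
  Regime R3: 0.11 × 0.24 = 0.0264
  Regime R4: 0.49 × 0.464 = 0.22736
  Regime R6: 0.23 × 0.244 = 0.05612
  Regime R1: 0.03 × 0.038 = 0.00114
  Regime R5: 0.08 × 0.296 = 0.02368
Total = 0.3491.
The ratio is 0.05612 / 0.00114 (the normalizer cancels) = 49.228.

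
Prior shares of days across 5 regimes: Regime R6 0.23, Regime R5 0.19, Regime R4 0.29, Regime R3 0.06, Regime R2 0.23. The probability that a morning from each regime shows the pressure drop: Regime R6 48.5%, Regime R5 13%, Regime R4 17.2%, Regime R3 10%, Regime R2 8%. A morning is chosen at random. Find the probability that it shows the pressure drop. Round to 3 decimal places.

0.211

Compute prior × likelihood for every hypothesis:
  Regime R6: 0.23 × 0.485 = 0.11155
  Regime R5: 0.19 × 0.13 = 0.0247
  Regime R4: 0.29 × 0.172 = 0.04988
  Regime R3: 0.06 × 0.1 = 0.006
  Regime R2: 0.23 × 0.08 = 0.0184
P(drop) = 0.11155 + 0.0247 + 0.04988 + 0.006 + 0.0184 = 0.21053 → 0.211.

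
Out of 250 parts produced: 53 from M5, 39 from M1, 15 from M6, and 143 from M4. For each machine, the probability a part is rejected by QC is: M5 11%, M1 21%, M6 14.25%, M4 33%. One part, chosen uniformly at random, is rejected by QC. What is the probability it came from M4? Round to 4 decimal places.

0.7449

Unnormalized posteriors (prior × likelihood):
  M5: 0.212 × 0.11 = 0.02332
  M1: 0.156 × 0.21 = 0.03276
  M6: 0.06 × 0.1425 = 0.00855
  M4: 0.572 × 0.33 = 0.18876
Normalizing constant = 0.25339.
P(M4 | evidence) = 0.18876 / 0.25339 ≈ 0.7449.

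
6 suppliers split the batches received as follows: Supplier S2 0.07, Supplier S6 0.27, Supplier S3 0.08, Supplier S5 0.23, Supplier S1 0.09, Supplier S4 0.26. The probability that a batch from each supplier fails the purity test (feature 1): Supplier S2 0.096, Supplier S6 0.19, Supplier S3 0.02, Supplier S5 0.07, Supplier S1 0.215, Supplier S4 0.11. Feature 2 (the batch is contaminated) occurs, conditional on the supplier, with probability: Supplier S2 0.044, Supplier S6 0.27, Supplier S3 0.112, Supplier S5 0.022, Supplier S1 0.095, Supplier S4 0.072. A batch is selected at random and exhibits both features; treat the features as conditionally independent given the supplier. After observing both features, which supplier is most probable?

Unnormalized posteriors (prior × likelihood):
  Supplier S2: 0.07 × 0.096 × 0.044 = 0.00029568
  Supplier S6: 0.27 × 0.19 × 0.27 = 0.013851
  Supplier S3: 0.08 × 0.02 × 0.112 = 0.0001792
  Supplier S5: 0.23 × 0.07 × 0.022 = 0.0003542
  Supplier S1: 0.09 × 0.215 × 0.095 = 0.00183825
  Supplier S4: 0.26 × 0.11 × 0.072 = 0.0020592
Normalizing constant = 0.01857753.
Largest term belongs to Supplier S6, so Supplier S6 is most probable.

Supplier S6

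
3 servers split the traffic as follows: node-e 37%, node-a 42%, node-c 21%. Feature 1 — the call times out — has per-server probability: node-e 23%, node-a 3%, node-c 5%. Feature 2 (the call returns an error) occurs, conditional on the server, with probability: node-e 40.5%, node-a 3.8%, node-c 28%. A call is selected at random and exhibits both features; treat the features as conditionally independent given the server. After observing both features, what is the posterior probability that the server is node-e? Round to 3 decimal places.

0.910

Compute prior × likelihood for every hypothesis:
  node-e: 0.37 × 0.23 × 0.405 = 0.0344655
  node-a: 0.42 × 0.03 × 0.038 = 0.0004788
  node-c: 0.21 × 0.05 × 0.28 = 0.00294
Total = 0.0378843.
P(node-e | evidence) = 0.0344655 / 0.0378843 ≈ 0.910.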